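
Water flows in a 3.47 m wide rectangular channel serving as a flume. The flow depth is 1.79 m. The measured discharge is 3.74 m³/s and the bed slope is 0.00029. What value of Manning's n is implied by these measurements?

Flow area A = b·y = 3.47 × 1.79 = 6.211 m². Wetted perimeter P = b + 2y = 3.47 + 2×1.79 = 7.05 m.
Hydraulic radius R = A/P = 6.211/7.05 = 0.881 m.
Rearranging Manning's equation: n = (1/Q) A R^(2/3) S^(1/2) = (1/3.74) × 6.211 × 0.881^(2/3) × √0.00029 = 0.026.

n = 0.026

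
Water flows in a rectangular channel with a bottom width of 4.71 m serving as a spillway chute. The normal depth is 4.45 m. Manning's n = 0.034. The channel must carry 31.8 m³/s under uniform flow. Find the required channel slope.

Flow area A = b·y = 4.71 × 4.45 = 20.96 m². Wetted perimeter P = b + 2y = 4.71 + 2×4.45 = 13.61 m.
Hydraulic radius R = A/P = 20.96/13.61 = 1.54 m.
From Manning's equation, S = [nQ / (1 A R^(2/3))]² = [0.034 × 31.8 / (1 × 20.96 × 1.54^(2/3))]² = 0.0015.

S = 0.0015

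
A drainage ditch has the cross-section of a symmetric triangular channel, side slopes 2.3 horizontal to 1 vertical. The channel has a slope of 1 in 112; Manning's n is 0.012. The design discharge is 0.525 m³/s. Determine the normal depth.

Manning's equation rearranged: A R^(2/3) = nQ / (1·√S) = 0.012 × 0.525 / (√0.008929) = 0.06667.
Trying y = 0.226 m: A R^(2/3) = 0.02592 — short.
Trying y = 0.382 m: A R^(2/3) = 0.1051 — over.
Trying y = 0.322 m: A R^(2/3) = 0.06662 — close enough.

y_n = 0.322 m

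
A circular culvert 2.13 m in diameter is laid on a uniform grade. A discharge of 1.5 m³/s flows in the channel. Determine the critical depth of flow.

y_c = 0.564 m

At critical depth, Q² T / (g A³) = 1, i.e. A³/T = Q²/g = 1.5²/9.81 = 0.2294.
Trying y = 0.65 m: A³/T = 0.3977 — high.
Trying y = 0.564 m: A³/T = 0.2292 — ≈ 0.2294.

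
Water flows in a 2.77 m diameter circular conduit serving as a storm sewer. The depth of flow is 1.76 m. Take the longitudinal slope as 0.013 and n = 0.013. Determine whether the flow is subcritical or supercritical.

For a circular section of diameter D = 2.77 m at depth y = 1.76 m, the central angle is θ = 2 arccos(1 − 2y/D) = 3.69 rad. Then A = (D²/8)(θ − sin θ) = 4.039 m² and P = Dθ/2 = 5.111 m.
Hydraulic radius R = A/P = 4.039/5.111 = 0.7903 m.
V = (1/n) R^(2/3) √S = (1/0.013) × 0.7903^(2/3) × √0.013 = 7.497 m/s. Hydraulic depth D_h = A/T = 4.039/2.667 = 1.515 m.
Froude number Fr = V/√(g·D_h) = 7.497/√(9.81×1.515) = 1.94, which is greater than 1, so the flow is supercritical.

supercritical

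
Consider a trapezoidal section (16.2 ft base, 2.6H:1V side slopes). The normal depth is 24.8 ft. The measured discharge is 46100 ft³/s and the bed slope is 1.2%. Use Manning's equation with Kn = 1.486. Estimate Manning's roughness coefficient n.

n = 0.039

With bottom width b = 16.2 ft and side slope z = 2.6: A = (b + zy)y = (16.2 + 2.6×24.8)×24.8 = 2001 ft²; P = b + 2y√(1+z²) = 16.2 + 2×24.8×2.786 = 154.4 ft.
Hydraulic radius R = A/P = 2001/154.4 = 12.96 ft.
Rearranging Manning's equation: n = (1.486/Q) A R^(2/3) S^(1/2) = (1.486/46100) × 2001 × 12.96^(2/3) × √0.012 = 0.039.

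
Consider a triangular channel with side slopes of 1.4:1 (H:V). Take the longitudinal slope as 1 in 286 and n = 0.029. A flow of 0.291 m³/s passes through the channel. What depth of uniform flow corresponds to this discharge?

y_n = 0.532 m

Manning's equation rearranged: A R^(2/3) = nQ / (1·√S) = 0.029 × 0.291 / (√0.003497) = 0.1427.
At y = 0.601 m: A R^(2/3) = 0.1977 — too large.
At y = 0.385 m: A R^(2/3) = 0.0603 — too small.
At y = 0.532 m: A R^(2/3) = 0.1428 — close enough.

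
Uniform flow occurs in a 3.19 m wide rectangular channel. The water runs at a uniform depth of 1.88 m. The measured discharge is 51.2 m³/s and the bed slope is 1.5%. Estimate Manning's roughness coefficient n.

n = 0.013

Flow area A = b·y = 3.19 × 1.88 = 5.997 m². Wetted perimeter P = b + 2y = 3.19 + 2×1.88 = 6.95 m.
Hydraulic radius R = A/P = 5.997/6.95 = 0.8629 m.
Rearranging Manning's equation: n = (1/Q) A R^(2/3) S^(1/2) = (1/51.2) × 5.997 × 0.8629^(2/3) × √0.015 = 0.013.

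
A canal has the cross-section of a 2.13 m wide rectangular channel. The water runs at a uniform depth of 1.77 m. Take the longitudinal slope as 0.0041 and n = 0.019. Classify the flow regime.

subcritical

Flow area A = b·y = 2.13 × 1.77 = 3.77 m². Wetted perimeter P = b + 2y = 2.13 + 2×1.77 = 5.67 m.
Hydraulic radius R = A/P = 3.77/5.67 = 0.6649 m.
V = (1/n) R^(2/3) √S = (1/0.019) × 0.6649^(2/3) × √0.0041 = 2.567 m/s. Hydraulic depth D_h = A/T = 3.77/2.13 = 1.77 m.
Froude number Fr = V/√(g·D_h) = 2.567/√(9.81×1.77) = 0.616, which is less than 1, so the flow is subcritical.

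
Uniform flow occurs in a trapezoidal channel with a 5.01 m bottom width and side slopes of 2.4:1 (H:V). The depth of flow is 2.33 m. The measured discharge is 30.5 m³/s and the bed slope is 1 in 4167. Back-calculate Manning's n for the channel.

n = 0.016

With bottom width b = 5.01 m and side slope z = 2.4: A = (b + zy)y = (5.01 + 2.4×2.33)×2.33 = 24.7 m²; P = b + 2y√(1+z²) = 5.01 + 2×2.33×2.6 = 17.13 m.
Hydraulic radius R = A/P = 24.7/17.13 = 1.442 m.
Rearranging Manning's equation: n = (1/Q) A R^(2/3) S^(1/2) = (1/30.5) × 24.7 × 1.442^(2/3) × √0.00024 = 0.016.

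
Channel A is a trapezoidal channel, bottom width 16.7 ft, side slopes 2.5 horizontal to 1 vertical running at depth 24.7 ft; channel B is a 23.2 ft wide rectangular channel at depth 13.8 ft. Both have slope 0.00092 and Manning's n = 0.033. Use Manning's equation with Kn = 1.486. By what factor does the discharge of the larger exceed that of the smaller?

Channel A: With bottom width b = 16.7 ft and side slope z = 2.5: A = (b + zy)y = (16.7 + 2.5×24.7)×24.7 = 1938 ft²; P = b + 2y√(1+z²) = 16.7 + 2×24.7×2.693 = 149.7 ft. Hydraulic radius R = A/P = 1938/149.7 = 12.94 ft. Q_A = (1.486/0.033)·1938·12.94^(2/3)·√0.00092 = 14590 ft³/s.
Channel B: Flow area A = b·y = 23.2 × 13.8 = 320.2 ft². Wetted perimeter P = b + 2y = 23.2 + 2×13.8 = 50.8 ft. Hydraulic radius R = A/P = 320.2/50.8 = 6.302 ft. Q_B = (1.486/0.033)·320.2·6.302^(2/3)·√0.00092 = 1492 ft³/s.
The larger discharge is 14590 ft³/s and the smaller is 1492 ft³/s; the ratio is 9.78.

9.78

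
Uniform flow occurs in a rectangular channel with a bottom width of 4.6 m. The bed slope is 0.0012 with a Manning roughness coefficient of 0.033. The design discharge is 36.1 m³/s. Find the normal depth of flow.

Manning's equation rearranged: A R^(2/3) = nQ / (1·√S) = 0.033 × 36.1 / (√0.0012) = 34.39.
At y = 4.05 m: A R^(2/3) = 24.05 — low.
At y = 5.43 m: A R^(2/3) = 34.39 — matches.

y_n = 5.43 m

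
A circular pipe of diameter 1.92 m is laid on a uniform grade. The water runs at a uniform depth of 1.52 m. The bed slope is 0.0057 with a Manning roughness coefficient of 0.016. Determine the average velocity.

For a circular section of diameter D = 1.92 m at depth y = 1.52 m, the central angle is θ = 2 arccos(1 − 2y/D) = 4.387 rad. Then A = (D²/8)(θ − sin θ) = 2.458 m² and P = Dθ/2 = 4.212 m.
Hydraulic radius R = A/P = 2.458/4.212 = 0.5837 m.
From Manning's equation, V = (1/n) R^(2/3) S^(1/2) = (1/0.016) × 0.5837^(2/3) × 0.0057^(1/2) = 3.3 m/s.

V = 3.3 m/s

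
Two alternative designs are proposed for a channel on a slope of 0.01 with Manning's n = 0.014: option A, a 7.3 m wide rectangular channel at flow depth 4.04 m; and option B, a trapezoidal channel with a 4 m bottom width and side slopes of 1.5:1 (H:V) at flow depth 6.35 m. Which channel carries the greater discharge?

Channel A: Flow area A = b·y = 7.3 × 4.04 = 29.49 m². Wetted perimeter P = b + 2y = 7.3 + 2×4.04 = 15.38 m. Hydraulic radius R = A/P = 29.49/15.38 = 1.918 m. Q_A = (1/0.014)·29.49·1.918^(2/3)·√0.01 = 325.1 m³/s.
Channel B: With bottom width b = 4 m and side slope z = 1.5: A = (b + zy)y = (4 + 1.5×6.35)×6.35 = 85.88 m²; P = b + 2y√(1+z²) = 4 + 2×6.35×1.803 = 26.9 m. Hydraulic radius R = A/P = 85.88/26.9 = 3.193 m. Q_B = (1/0.014)·85.88·3.193^(2/3)·√0.01 = 1330 m³/s.
Q_A = 325.1 m³/s vs Q_B = 1330 m³/s, so channel B carries more.

channel B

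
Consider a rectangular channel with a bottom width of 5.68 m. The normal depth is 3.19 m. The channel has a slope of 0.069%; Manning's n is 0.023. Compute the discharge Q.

Flow area A = b·y = 5.68 × 3.19 = 18.12 m². Wetted perimeter P = b + 2y = 5.68 + 2×3.19 = 12.06 m.
Hydraulic radius R = A/P = 18.12/12.06 = 1.502 m.
Manning's equation: Q = (1/n) A R^(2/3) S^(1/2) = (1/0.023) × 18.12 × 1.502^(2/3) × 0.00069^(1/2) = 27.1 m³/s.

Q = 27.1 m³/s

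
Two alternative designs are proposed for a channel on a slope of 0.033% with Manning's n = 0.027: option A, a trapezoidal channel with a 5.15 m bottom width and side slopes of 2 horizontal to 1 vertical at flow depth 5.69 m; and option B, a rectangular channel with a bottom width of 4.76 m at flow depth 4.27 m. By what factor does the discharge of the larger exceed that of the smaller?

Channel A: With bottom width b = 5.15 m and side slope z = 2: A = (b + zy)y = (5.15 + 2×5.69)×5.69 = 94.06 m²; P = b + 2y√(1+z²) = 5.15 + 2×5.69×2.236 = 30.6 m. Hydraulic radius R = A/P = 94.06/30.6 = 3.074 m. Q_A = (1/0.027)·94.06·3.074^(2/3)·√0.00033 = 133.8 m³/s.
Channel B: Flow area A = b·y = 4.76 × 4.27 = 20.33 m². Wetted perimeter P = b + 2y = 4.76 + 2×4.27 = 13.3 m. Hydraulic radius R = A/P = 20.33/13.3 = 1.528 m. Q_B = (1/0.027)·20.33·1.528^(2/3)·√0.00033 = 18.14 m³/s.
The larger discharge is 133.8 m³/s and the smaller is 18.14 m³/s; the ratio is 7.37.

7.37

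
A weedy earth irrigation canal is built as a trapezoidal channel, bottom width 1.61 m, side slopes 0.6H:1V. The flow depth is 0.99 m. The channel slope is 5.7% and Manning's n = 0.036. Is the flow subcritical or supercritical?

With bottom width b = 1.61 m and side slope z = 0.6: A = (b + zy)y = (1.61 + 0.6×0.99)×0.99 = 2.182 m²; P = b + 2y√(1+z²) = 1.61 + 2×0.99×1.166 = 3.919 m.
Hydraulic radius R = A/P = 2.182/3.919 = 0.5568 m.
V = (1/n) R^(2/3) √S = (1/0.036) × 0.5568^(2/3) × √0.057 = 4.488 m/s. Hydraulic depth D_h = A/T = 2.182/2.798 = 0.7798 m.
Froude number Fr = V/√(g·D_h) = 4.488/√(9.81×0.7798) = 1.62, which is greater than 1, so the flow is supercritical.

supercritical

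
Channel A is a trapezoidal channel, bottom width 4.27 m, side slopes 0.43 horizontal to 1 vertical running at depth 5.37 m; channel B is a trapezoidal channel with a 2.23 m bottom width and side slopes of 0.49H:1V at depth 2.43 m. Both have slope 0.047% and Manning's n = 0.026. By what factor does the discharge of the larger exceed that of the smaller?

Channel A: With bottom width b = 4.27 m and side slope z = 0.43: A = (b + zy)y = (4.27 + 0.43×5.37)×5.37 = 35.33 m²; P = b + 2y√(1+z²) = 4.27 + 2×5.37×1.089 = 15.96 m. Hydraulic radius R = A/P = 35.33/15.96 = 2.214 m. Q_A = (1/0.026)·35.33·2.214^(2/3)·√0.00047 = 50.03 m³/s.
Channel B: With bottom width b = 2.23 m and side slope z = 0.49: A = (b + zy)y = (2.23 + 0.49×2.43)×2.43 = 8.312 m²; P = b + 2y√(1+z²) = 2.23 + 2×2.43×1.114 = 7.642 m. Hydraulic radius R = A/P = 8.312/7.642 = 1.088 m. Q_B = (1/0.026)·8.312·1.088^(2/3)·√0.00047 = 7.331 m³/s.
The larger discharge is 50.03 m³/s and the smaller is 7.331 m³/s; the ratio is 6.83.

6.83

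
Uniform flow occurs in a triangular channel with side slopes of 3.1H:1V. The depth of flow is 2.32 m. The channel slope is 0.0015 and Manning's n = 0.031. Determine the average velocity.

For a triangular section with side slope z = 3.1: A = zy² = 3.1×2.32² = 16.69 m²; P = 2y√(1+z²) = 2×2.32×3.257 = 15.11 m.
Hydraulic radius R = A/P = 16.69/15.11 = 1.104 m.
From Manning's equation, V = (1/n) R^(2/3) S^(1/2) = (1/0.031) × 1.104^(2/3) × 0.0015^(1/2) = 1.33 m/s.

V = 1.33 m/s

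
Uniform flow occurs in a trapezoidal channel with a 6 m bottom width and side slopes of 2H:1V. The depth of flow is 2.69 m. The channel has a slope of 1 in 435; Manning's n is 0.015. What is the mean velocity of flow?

V = 4.55 m/s

With bottom width b = 6 m and side slope z = 2: A = (b + zy)y = (6 + 2×2.69)×2.69 = 30.61 m²; P = b + 2y√(1+z²) = 6 + 2×2.69×2.236 = 18.03 m.
Hydraulic radius R = A/P = 30.61/18.03 = 1.698 m.
From Manning's equation, V = (1/n) R^(2/3) S^(1/2) = (1/0.015) × 1.698^(2/3) × 0.002299^(1/2) = 4.55 m/s.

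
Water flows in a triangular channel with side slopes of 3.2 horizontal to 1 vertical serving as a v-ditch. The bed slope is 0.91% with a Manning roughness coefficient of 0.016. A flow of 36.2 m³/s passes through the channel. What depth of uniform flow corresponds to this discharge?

y_n = 1.53 m

Manning's equation rearranged: A R^(2/3) = nQ / (1·√S) = 0.016 × 36.2 / (√0.0091) = 6.072.
At y = 1.24 m: A R^(2/3) = 3.468 — low.
At y = 1.82 m: A R^(2/3) = 9.649 — high.
At y = 1.53 m: A R^(2/3) = 6.074 — close enough.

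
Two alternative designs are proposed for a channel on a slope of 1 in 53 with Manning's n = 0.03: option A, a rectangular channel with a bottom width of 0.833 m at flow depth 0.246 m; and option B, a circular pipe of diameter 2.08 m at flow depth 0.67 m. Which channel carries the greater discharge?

channel B

Channel A: Flow area A = b·y = 0.833 × 0.246 = 0.2049 m². Wetted perimeter P = b + 2y = 0.833 + 2×0.246 = 1.325 m. Hydraulic radius R = A/P = 0.2049/1.325 = 0.1547 m. Q_A = (1/0.03)·0.2049·0.1547^(2/3)·√0.01887 = 0.2703 m³/s.
Channel B: For a circular section of diameter D = 2.08 m at depth y = 0.67 m, the central angle is θ = 2 arccos(1 − 2y/D) = 2.414 rad. Then A = (D²/8)(θ − sin θ) = 0.9459 m² and P = Dθ/2 = 2.511 m. Hydraulic radius R = A/P = 0.9459/2.511 = 0.3768 m. Q_B = (1/0.03)·0.9459·0.3768^(2/3)·√0.01887 = 2.259 m³/s.
Q_A = 0.2703 m³/s vs Q_B = 2.259 m³/s, so channel B carries more.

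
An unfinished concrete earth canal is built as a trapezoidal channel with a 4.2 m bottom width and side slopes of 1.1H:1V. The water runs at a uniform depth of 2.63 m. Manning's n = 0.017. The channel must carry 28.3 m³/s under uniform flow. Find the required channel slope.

S = 0.00037

With bottom width b = 4.2 m and side slope z = 1.1: A = (b + zy)y = (4.2 + 1.1×2.63)×2.63 = 18.65 m²; P = b + 2y√(1+z²) = 4.2 + 2×2.63×1.487 = 12.02 m.
Hydraulic radius R = A/P = 18.65/12.02 = 1.552 m.
From Manning's equation, S = [nQ / (1 A R^(2/3))]² = [0.017 × 28.3 / (1 × 18.65 × 1.552^(2/3))]² = 0.00037.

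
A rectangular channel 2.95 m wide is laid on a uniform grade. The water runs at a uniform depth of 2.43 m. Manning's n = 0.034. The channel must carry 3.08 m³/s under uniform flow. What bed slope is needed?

Flow area A = b·y = 2.95 × 2.43 = 7.169 m². Wetted perimeter P = b + 2y = 2.95 + 2×2.43 = 7.81 m.
Hydraulic radius R = A/P = 7.169/7.81 = 0.9179 m.
From Manning's equation, S = [nQ / (1 A R^(2/3))]² = [0.034 × 3.08 / (1 × 7.169 × 0.9179^(2/3))]² = 0.000239.

S = 0.000239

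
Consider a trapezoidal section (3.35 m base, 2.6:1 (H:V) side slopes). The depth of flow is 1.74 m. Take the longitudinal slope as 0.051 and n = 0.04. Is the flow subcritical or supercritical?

With bottom width b = 3.35 m and side slope z = 2.6: A = (b + zy)y = (3.35 + 2.6×1.74)×1.74 = 13.7 m²; P = b + 2y√(1+z²) = 3.35 + 2×1.74×2.786 = 13.04 m.
Hydraulic radius R = A/P = 13.7/13.04 = 1.05 m.
V = (1/n) R^(2/3) √S = (1/0.04) × 1.05^(2/3) × √0.051 = 5.834 m/s. Hydraulic depth D_h = A/T = 13.7/12.4 = 1.105 m.
Froude number Fr = V/√(g·D_h) = 5.834/√(9.81×1.105) = 1.77, which is greater than 1, so the flow is supercritical.

supercritical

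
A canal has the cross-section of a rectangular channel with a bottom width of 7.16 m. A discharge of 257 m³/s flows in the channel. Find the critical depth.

For a rectangular channel, critical depth y_c = (q²/g)^(1/3) where q = Q/b = 257/7.16 = 35.89 m²/s.
So y_c = (35.89²/9.81)^(1/3) = 5.08 m.

y_c = 5.08 m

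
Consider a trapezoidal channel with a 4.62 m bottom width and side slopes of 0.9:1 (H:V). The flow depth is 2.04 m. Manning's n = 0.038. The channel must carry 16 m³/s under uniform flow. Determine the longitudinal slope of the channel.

S = 0.0015

With bottom width b = 4.62 m and side slope z = 0.9: A = (b + zy)y = (4.62 + 0.9×2.04)×2.04 = 13.17 m²; P = b + 2y√(1+z²) = 4.62 + 2×2.04×1.345 = 10.11 m.
Hydraulic radius R = A/P = 13.17/10.11 = 1.303 m.
From Manning's equation, S = [nQ / (1 A R^(2/3))]² = [0.038 × 16 / (1 × 13.17 × 1.303^(2/3))]² = 0.0015.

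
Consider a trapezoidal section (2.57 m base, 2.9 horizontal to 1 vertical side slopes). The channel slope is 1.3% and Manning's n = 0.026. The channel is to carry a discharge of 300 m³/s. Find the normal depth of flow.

Manning's equation rearranged: A R^(2/3) = nQ / (1·√S) = 0.026 × 300 / (√0.013) = 68.41.
Try y = 4.05 m: A R^(2/3) = 95.51 — high.
Try y = 3.17 m: A R^(2/3) = 52.98 — low.
Try y = 3.53 m: A R^(2/3) = 68.52 — ≈ 68.41.

y_n = 3.53 m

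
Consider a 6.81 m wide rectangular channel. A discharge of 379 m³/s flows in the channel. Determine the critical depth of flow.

y_c = 6.81 m

For a rectangular channel, critical depth y_c = (q²/g)^(1/3) where q = Q/b = 379/6.81 = 55.65 m²/s.
So y_c = (55.65²/9.81)^(1/3) = 6.81 m.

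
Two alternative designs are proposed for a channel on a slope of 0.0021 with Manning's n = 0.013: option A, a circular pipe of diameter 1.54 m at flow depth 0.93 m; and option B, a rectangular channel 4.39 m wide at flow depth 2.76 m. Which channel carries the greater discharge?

channel B

Channel A: For a circular section of diameter D = 1.54 m at depth y = 0.93 m, the central angle is θ = 2 arccos(1 − 2y/D) = 3.56 rad. Then A = (D²/8)(θ − sin θ) = 1.176 m² and P = Dθ/2 = 2.741 m. Hydraulic radius R = A/P = 1.176/2.741 = 0.429 m. Q_A = (1/0.013)·1.176·0.429^(2/3)·√0.0021 = 2.358 m³/s.
Channel B: Flow area A = b·y = 4.39 × 2.76 = 12.12 m². Wetted perimeter P = b + 2y = 4.39 + 2×2.76 = 9.91 m. Hydraulic radius R = A/P = 12.12/9.91 = 1.223 m. Q_B = (1/0.013)·12.12·1.223^(2/3)·√0.0021 = 48.84 m³/s.
Q_A = 2.358 m³/s vs Q_B = 48.84 m³/s, so channel B carries more.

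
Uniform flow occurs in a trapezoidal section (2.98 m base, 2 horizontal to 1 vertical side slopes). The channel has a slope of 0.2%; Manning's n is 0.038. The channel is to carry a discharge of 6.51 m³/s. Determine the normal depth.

y_n = 1.21 m

Manning's equation rearranged: A R^(2/3) = nQ / (1·√S) = 0.038 × 6.51 / (√0.002) = 5.532.
Trying y = 1.47 m: A R^(2/3) = 8.177 — over.
Trying y = 0.984 m: A R^(2/3) = 3.69 — short.
Trying y = 1.21 m: A R^(2/3) = 5.53 — close enough.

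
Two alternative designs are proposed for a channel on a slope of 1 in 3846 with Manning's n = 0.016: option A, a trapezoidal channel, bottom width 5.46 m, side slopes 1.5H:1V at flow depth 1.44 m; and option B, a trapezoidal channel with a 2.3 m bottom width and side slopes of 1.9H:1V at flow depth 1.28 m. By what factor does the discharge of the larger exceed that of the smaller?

Channel A: With bottom width b = 5.46 m and side slope z = 1.5: A = (b + zy)y = (5.46 + 1.5×1.44)×1.44 = 10.97 m²; P = b + 2y√(1+z²) = 5.46 + 2×1.44×1.803 = 10.65 m. Hydraulic radius R = A/P = 10.97/10.65 = 1.03 m. Q_A = (1/0.016)·10.97·1.03^(2/3)·√0.00026 = 11.28 m³/s.
Channel B: With bottom width b = 2.3 m and side slope z = 1.9: A = (b + zy)y = (2.3 + 1.9×1.28)×1.28 = 6.057 m²; P = b + 2y√(1+z²) = 2.3 + 2×1.28×2.147 = 7.797 m. Hydraulic radius R = A/P = 6.057/7.797 = 0.7769 m. Q_B = (1/0.016)·6.057·0.7769^(2/3)·√0.00026 = 5.159 m³/s.
The larger discharge is 11.28 m³/s and the smaller is 5.159 m³/s; the ratio is 2.19.

2.19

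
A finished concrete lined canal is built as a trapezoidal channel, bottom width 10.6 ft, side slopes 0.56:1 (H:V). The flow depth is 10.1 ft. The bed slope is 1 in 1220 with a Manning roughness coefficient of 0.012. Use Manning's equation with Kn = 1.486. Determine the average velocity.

With bottom width b = 10.6 ft and side slope z = 0.56: A = (b + zy)y = (10.6 + 0.56×10.1)×10.1 = 164.2 ft²; P = b + 2y√(1+z²) = 10.6 + 2×10.1×1.146 = 33.75 ft.
Hydraulic radius R = A/P = 164.2/33.75 = 4.865 ft.
From Manning's equation, V = (1.486/n) R^(2/3) S^(1/2) = (1.486/0.012) × 4.865^(2/3) × 0.0008197^(1/2) = 10.2 ft/s.

V = 10.2 ft/s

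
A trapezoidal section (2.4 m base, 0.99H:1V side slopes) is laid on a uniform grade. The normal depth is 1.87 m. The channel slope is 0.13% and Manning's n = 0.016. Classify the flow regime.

With bottom width b = 2.4 m and side slope z = 0.99: A = (b + zy)y = (2.4 + 0.99×1.87)×1.87 = 7.95 m²; P = b + 2y√(1+z²) = 2.4 + 2×1.87×1.407 = 7.663 m.
Hydraulic radius R = A/P = 7.95/7.663 = 1.037 m.
V = (1/n) R^(2/3) √S = (1/0.016) × 1.037^(2/3) × √0.0013 = 2.309 m/s. Hydraulic depth D_h = A/T = 7.95/6.103 = 1.303 m.
Froude number Fr = V/√(g·D_h) = 2.309/√(9.81×1.303) = 0.646, which is less than 1, so the flow is subcritical.

subcritical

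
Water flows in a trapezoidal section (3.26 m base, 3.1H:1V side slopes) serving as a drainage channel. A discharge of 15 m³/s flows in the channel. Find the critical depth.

At critical depth, Q² T / (g A³) = 1, i.e. A³/T = Q²/g = 15²/9.81 = 22.94.
Try y = 1.19 m: A³/T = 53.16 — high.
Try y = 0.956 m: A³/T = 22.93 — matches.

y_c = 0.956 m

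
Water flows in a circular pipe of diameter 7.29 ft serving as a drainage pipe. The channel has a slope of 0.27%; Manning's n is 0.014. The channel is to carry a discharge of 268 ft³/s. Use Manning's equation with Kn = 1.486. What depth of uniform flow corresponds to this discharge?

Manning's equation rearranged: A R^(2/3) = nQ / (1.486·√S) = 0.014 × 268 / (1.486 × √0.0027) = 48.59.
Try y = 3.95 ft: A R^(2/3) = 35.6 — low.
Try y = 4.84 ft: A R^(2/3) = 48.54 — ≈ 48.59.

y_n = 4.84 ft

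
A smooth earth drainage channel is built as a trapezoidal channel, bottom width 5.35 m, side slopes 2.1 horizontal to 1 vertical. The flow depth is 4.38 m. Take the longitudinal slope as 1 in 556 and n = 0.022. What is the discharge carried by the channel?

Q = 225 m³/s

With bottom width b = 5.35 m and side slope z = 2.1: A = (b + zy)y = (5.35 + 2.1×4.38)×4.38 = 63.72 m²; P = b + 2y√(1+z²) = 5.35 + 2×4.38×2.326 = 25.73 m.
Hydraulic radius R = A/P = 63.72/25.73 = 2.477 m.
Manning's equation: Q = (1/n) A R^(2/3) S^(1/2) = (1/0.022) × 63.72 × 2.477^(2/3) × 0.001799^(1/2) = 225 m³/s.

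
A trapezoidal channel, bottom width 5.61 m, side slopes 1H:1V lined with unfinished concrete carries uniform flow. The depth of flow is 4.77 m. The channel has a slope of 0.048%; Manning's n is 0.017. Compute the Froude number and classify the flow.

With bottom width b = 5.61 m and side slope z = 1: A = (b + zy)y = (5.61 + 1×4.77)×4.77 = 49.51 m²; P = b + 2y√(1+z²) = 5.61 + 2×4.77×1.414 = 19.1 m.
Hydraulic radius R = A/P = 49.51/19.1 = 2.592 m.
V = (1/n) R^(2/3) √S = (1/0.017) × 2.592^(2/3) × √0.00048 = 2.432 m/s. Hydraulic depth D_h = A/T = 49.51/15.15 = 3.268 m.
Froude number Fr = V/√(g·D_h) = 2.432/√(9.81×3.268) = 0.429, which is less than 1, so the flow is subcritical.

subcritical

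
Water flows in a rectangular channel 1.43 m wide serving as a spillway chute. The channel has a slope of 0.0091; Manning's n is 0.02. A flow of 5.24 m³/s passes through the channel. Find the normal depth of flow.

y_n = 1.29 m

Manning's equation rearranged: A R^(2/3) = nQ / (1·√S) = 0.02 × 5.24 / (√0.0091) = 1.099.
At y = 0.953 m: A R^(2/3) = 0.7503 — low.
At y = 1.57 m: A R^(2/3) = 1.398 — high.
At y = 1.29 m: A R^(2/3) = 1.099 — matches.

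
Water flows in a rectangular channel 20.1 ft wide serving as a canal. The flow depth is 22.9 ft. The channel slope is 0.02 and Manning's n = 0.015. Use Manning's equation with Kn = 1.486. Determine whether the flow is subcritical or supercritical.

supercritical

Flow area A = b·y = 20.1 × 22.9 = 460.3 ft². Wetted perimeter P = b + 2y = 20.1 + 2×22.9 = 65.9 ft.
Hydraulic radius R = A/P = 460.3/65.9 = 6.985 ft.
V = (1.486/n) R^(2/3) √S = (1.486/0.015) × 6.985^(2/3) × √0.02 = 51.19 ft/s. Hydraulic depth D_h = A/T = 460.3/20.1 = 22.9 ft.
Froude number Fr = V/√(g·D_h) = 51.19/√(32.2×22.9) = 1.89, which is greater than 1, so the flow is supercritical.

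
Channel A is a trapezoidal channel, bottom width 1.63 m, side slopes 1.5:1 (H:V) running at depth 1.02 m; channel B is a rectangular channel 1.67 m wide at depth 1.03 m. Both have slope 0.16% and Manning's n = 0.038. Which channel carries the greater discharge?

channel A

Channel A: With bottom width b = 1.63 m and side slope z = 1.5: A = (b + zy)y = (1.63 + 1.5×1.02)×1.02 = 3.223 m²; P = b + 2y√(1+z²) = 1.63 + 2×1.02×1.803 = 5.308 m. Hydraulic radius R = A/P = 3.223/5.308 = 0.6073 m. Q_A = (1/0.038)·3.223·0.6073^(2/3)·√0.0016 = 2.433 m³/s.
Channel B: Flow area A = b·y = 1.67 × 1.03 = 1.72 m². Wetted perimeter P = b + 2y = 1.67 + 2×1.03 = 3.73 m. Hydraulic radius R = A/P = 1.72/3.73 = 0.4612 m. Q_B = (1/0.038)·1.72·0.4612^(2/3)·√0.0016 = 1.081 m³/s.
Q_A = 2.433 m³/s vs Q_B = 1.081 m³/s, so channel A carries more.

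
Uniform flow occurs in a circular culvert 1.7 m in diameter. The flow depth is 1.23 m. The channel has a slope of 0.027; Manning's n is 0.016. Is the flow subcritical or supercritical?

supercritical

For a circular section of diameter D = 1.7 m at depth y = 1.23 m, the central angle is θ = 2 arccos(1 − 2y/D) = 4.069 rad. Then A = (D²/8)(θ − sin θ) = 1.759 m² and P = Dθ/2 = 3.458 m.
Hydraulic radius R = A/P = 1.759/3.458 = 0.5085 m.
V = (1/n) R^(2/3) √S = (1/0.016) × 0.5085^(2/3) × √0.027 = 6.543 m/s. Hydraulic depth D_h = A/T = 1.759/1.521 = 1.157 m.
Froude number Fr = V/√(g·D_h) = 6.543/√(9.81×1.157) = 1.94, which is greater than 1, so the flow is supercritical.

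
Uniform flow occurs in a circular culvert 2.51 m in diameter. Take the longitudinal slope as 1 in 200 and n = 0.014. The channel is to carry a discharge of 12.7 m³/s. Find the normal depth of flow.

Manning's equation rearranged: A R^(2/3) = nQ / (1·√S) = 0.014 × 12.7 / (√0.005) = 2.514.
Try y = 1.82 m: A R^(2/3) = 3.176 — over.
Try y = 1.18 m: A R^(2/3) = 1.631 — short.
Try y = 1.54 m: A R^(2/3) = 2.521 — matches.

y_n = 1.54 m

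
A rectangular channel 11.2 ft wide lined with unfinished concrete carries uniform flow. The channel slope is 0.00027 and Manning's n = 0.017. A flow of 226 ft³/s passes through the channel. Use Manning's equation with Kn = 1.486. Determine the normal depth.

y_n = 6.68 ft

Manning's equation rearranged: A R^(2/3) = nQ / (1.486·√S) = 0.017 × 226 / (1.486 × √0.00027) = 157.3.
At y = 5.72 ft: A R^(2/3) = 128.2 — short.
At y = 7.48 ft: A R^(2/3) = 182 — over.
At y = 6.68 ft: A R^(2/3) = 157.2 — ≈ 157.3.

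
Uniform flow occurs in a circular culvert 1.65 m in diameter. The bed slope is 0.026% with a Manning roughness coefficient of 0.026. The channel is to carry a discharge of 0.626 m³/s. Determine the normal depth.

y_n = 1.17 m

Manning's equation rearranged: A R^(2/3) = nQ / (1·√S) = 0.026 × 0.626 / (√0.00026) = 1.009.
Trying y = 1.48 m: A R^(2/3) = 1.261 — over.
Trying y = 0.899 m: A R^(2/3) = 0.6835 — short.
Trying y = 1.17 m: A R^(2/3) = 1.009 — close enough.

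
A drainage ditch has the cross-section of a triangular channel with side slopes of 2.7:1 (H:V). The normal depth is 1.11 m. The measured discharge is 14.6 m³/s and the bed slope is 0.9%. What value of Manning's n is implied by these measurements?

n = 0.014

For a triangular section with side slope z = 2.7: A = zy² = 2.7×1.11² = 3.327 m²; P = 2y√(1+z²) = 2×1.11×2.879 = 6.392 m.
Hydraulic radius R = A/P = 3.327/6.392 = 0.5205 m.
Rearranging Manning's equation: n = (1/Q) A R^(2/3) S^(1/2) = (1/14.6) × 3.327 × 0.5205^(2/3) × √0.009 = 0.014.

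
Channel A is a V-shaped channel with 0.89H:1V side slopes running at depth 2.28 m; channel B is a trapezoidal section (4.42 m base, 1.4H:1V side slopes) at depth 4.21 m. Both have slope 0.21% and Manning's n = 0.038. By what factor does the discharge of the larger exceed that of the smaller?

Channel A: For a triangular section with side slope z = 0.89: A = zy² = 0.89×2.28² = 4.627 m²; P = 2y√(1+z²) = 2×2.28×1.339 = 6.104 m. Hydraulic radius R = A/P = 4.627/6.104 = 0.7579 m. Q_A = (1/0.038)·4.627·0.7579^(2/3)·√0.0021 = 4.638 m³/s.
Channel B: With bottom width b = 4.42 m and side slope z = 1.4: A = (b + zy)y = (4.42 + 1.4×4.21)×4.21 = 43.42 m²; P = b + 2y√(1+z²) = 4.42 + 2×4.21×1.72 = 18.91 m. Hydraulic radius R = A/P = 43.42/18.91 = 2.297 m. Q_B = (1/0.038)·43.42·2.297^(2/3)·√0.0021 = 91.15 m³/s.
The larger discharge is 91.15 m³/s and the smaller is 4.638 m³/s; the ratio is 19.7.

19.7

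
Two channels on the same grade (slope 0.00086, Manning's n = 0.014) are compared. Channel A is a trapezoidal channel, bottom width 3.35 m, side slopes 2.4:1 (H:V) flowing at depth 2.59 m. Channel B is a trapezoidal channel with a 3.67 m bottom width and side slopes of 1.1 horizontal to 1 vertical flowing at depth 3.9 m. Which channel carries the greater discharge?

channel B

Channel A: With bottom width b = 3.35 m and side slope z = 2.4: A = (b + zy)y = (3.35 + 2.4×2.59)×2.59 = 24.78 m²; P = b + 2y√(1+z²) = 3.35 + 2×2.59×2.6 = 16.82 m. Hydraulic radius R = A/P = 24.78/16.82 = 1.473 m. Q_A = (1/0.014)·24.78·1.473^(2/3)·√0.00086 = 67.19 m³/s.
Channel B: With bottom width b = 3.67 m and side slope z = 1.1: A = (b + zy)y = (3.67 + 1.1×3.9)×3.9 = 31.04 m²; P = b + 2y√(1+z²) = 3.67 + 2×3.9×1.487 = 15.27 m. Hydraulic radius R = A/P = 31.04/15.27 = 2.034 m. Q_B = (1/0.014)·31.04·2.034^(2/3)·√0.00086 = 104.4 m³/s.
Q_A = 67.19 m³/s vs Q_B = 104.4 m³/s, so channel B carries more.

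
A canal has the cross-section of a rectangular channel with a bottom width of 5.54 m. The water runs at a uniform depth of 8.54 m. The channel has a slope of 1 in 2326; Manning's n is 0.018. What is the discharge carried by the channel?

Q = 89.1 m³/s

Flow area A = b·y = 5.54 × 8.54 = 47.31 m². Wetted perimeter P = b + 2y = 5.54 + 2×8.54 = 22.62 m.
Hydraulic radius R = A/P = 47.31/22.62 = 2.092 m.
Manning's equation: Q = (1/n) A R^(2/3) S^(1/2) = (1/0.018) × 47.31 × 2.092^(2/3) × 0.0004299^(1/2) = 89.1 m³/s.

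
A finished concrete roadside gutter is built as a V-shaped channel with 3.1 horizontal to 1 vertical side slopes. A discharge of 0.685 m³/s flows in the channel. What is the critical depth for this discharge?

y_c = 0.398 m

At critical depth, Q² T / (g A³) = 1, i.e. A³/T = Q²/g = 0.685²/9.81 = 0.04783.
Trying y = 0.493 m: A³/T = 0.1399 — too large.
Trying y = 0.349 m: A³/T = 0.02488 — too small.
Trying y = 0.398 m: A³/T = 0.04799 — ≈ 0.04783.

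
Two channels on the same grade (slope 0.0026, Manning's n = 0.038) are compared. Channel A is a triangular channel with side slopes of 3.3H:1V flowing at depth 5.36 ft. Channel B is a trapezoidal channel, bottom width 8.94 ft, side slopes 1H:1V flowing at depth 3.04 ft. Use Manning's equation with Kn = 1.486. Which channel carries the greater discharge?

Channel A: For a triangular section with side slope z = 3.3: A = zy² = 3.3×5.36² = 94.81 ft²; P = 2y√(1+z²) = 2×5.36×3.448 = 36.96 ft. Hydraulic radius R = A/P = 94.81/36.96 = 2.565 ft. Q_A = (1.486/0.038)·94.81·2.565^(2/3)·√0.0026 = 354.2 ft³/s.
Channel B: With bottom width b = 8.94 ft and side slope z = 1: A = (b + zy)y = (8.94 + 1×3.04)×3.04 = 36.42 ft²; P = b + 2y√(1+z²) = 8.94 + 2×3.04×1.414 = 17.54 ft. Hydraulic radius R = A/P = 36.42/17.54 = 2.077 ft. Q_B = (1.486/0.038)·36.42·2.077^(2/3)·√0.0026 = 118.2 ft³/s.
Q_A = 354.2 ft³/s vs Q_B = 118.2 ft³/s, so channel A carries more.

channel A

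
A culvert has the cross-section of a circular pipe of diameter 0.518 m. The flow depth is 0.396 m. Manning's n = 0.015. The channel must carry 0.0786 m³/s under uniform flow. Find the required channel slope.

S = 0.00055

For a circular section of diameter D = 0.518 m at depth y = 0.396 m, the central angle is θ = 2 arccos(1 − 2y/D) = 4.256 rad. Then A = (D²/8)(θ − sin θ) = 0.1729 m² and P = Dθ/2 = 1.102 m.
Hydraulic radius R = A/P = 0.1729/1.102 = 0.1568 m.
From Manning's equation, S = [nQ / (1 A R^(2/3))]² = [0.015 × 0.0786 / (1 × 0.1729 × 0.1568^(2/3))]² = 0.00055.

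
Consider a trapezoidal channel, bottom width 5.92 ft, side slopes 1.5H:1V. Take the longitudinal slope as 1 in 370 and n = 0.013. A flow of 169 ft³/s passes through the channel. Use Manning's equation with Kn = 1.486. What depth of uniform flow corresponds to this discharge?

Manning's equation rearranged: A R^(2/3) = nQ / (1.486·√S) = 0.013 × 169 / (1.486 × √0.002703) = 28.44.
Try y = 2.93 ft: A R^(2/3) = 45.27 — high.
Try y = 1.82 ft: A R^(2/3) = 18.38 — low.
Try y = 2.3 ft: A R^(2/3) = 28.44 — close enough.

y_n = 2.3 ft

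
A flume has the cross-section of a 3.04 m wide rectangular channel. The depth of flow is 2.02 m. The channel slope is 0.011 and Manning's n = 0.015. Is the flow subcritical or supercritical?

supercritical

Flow area A = b·y = 3.04 × 2.02 = 6.141 m². Wetted perimeter P = b + 2y = 3.04 + 2×2.02 = 7.08 m.
Hydraulic radius R = A/P = 6.141/7.08 = 0.8673 m.
V = (1/n) R^(2/3) √S = (1/0.015) × 0.8673^(2/3) × √0.011 = 6.359 m/s. Hydraulic depth D_h = A/T = 6.141/3.04 = 2.02 m.
Froude number Fr = V/√(g·D_h) = 6.359/√(9.81×2.02) = 1.43, which is greater than 1, so the flow is supercritical.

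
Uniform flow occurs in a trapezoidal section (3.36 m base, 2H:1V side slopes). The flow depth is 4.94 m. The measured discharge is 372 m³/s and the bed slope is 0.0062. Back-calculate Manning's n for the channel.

With bottom width b = 3.36 m and side slope z = 2: A = (b + zy)y = (3.36 + 2×4.94)×4.94 = 65.41 m²; P = b + 2y√(1+z²) = 3.36 + 2×4.94×2.236 = 25.45 m.
Hydraulic radius R = A/P = 65.41/25.45 = 2.57 m.
Rearranging Manning's equation: n = (1/Q) A R^(2/3) S^(1/2) = (1/372) × 65.41 × 2.57^(2/3) × √0.0062 = 0.026.

n = 0.026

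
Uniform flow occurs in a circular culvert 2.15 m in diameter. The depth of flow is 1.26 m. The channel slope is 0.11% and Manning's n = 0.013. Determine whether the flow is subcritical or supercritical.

For a circular section of diameter D = 2.15 m at depth y = 1.26 m, the central angle is θ = 2 arccos(1 − 2y/D) = 3.488 rad. Then A = (D²/8)(θ − sin θ) = 2.211 m² and P = Dθ/2 = 3.749 m.
Hydraulic radius R = A/P = 2.211/3.749 = 0.5898 m.
V = (1/n) R^(2/3) √S = (1/0.013) × 0.5898^(2/3) × √0.0011 = 1.794 m/s. Hydraulic depth D_h = A/T = 2.211/2.118 = 1.044 m.
Froude number Fr = V/√(g·D_h) = 1.794/√(9.81×1.044) = 0.561, which is less than 1, so the flow is subcritical.

subcritical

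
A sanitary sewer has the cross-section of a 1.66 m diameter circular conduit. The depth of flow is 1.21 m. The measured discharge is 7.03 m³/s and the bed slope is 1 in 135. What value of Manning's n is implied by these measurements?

For a circular section of diameter D = 1.66 m at depth y = 1.21 m, the central angle is θ = 2 arccos(1 − 2y/D) = 4.093 rad. Then A = (D²/8)(θ − sin θ) = 1.69 m² and P = Dθ/2 = 3.397 m.
Hydraulic radius R = A/P = 1.69/3.397 = 0.4975 m.
Rearranging Manning's equation: n = (1/Q) A R^(2/3) S^(1/2) = (1/7.03) × 1.69 × 0.4975^(2/3) × √0.007407 = 0.013.

n = 0.013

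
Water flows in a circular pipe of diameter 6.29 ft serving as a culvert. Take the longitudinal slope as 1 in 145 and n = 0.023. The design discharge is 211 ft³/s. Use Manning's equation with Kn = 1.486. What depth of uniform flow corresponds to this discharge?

y_n = 4.83 ft

Manning's equation rearranged: A R^(2/3) = nQ / (1.486·√S) = 0.023 × 211 / (1.486 × √0.006897) = 39.33.
At y = 3.68 ft: A R^(2/3) = 27.15 — low.
At y = 5.43 ft: A R^(2/3) = 43.78 — high.
At y = 4.83 ft: A R^(2/3) = 39.35 — close enough.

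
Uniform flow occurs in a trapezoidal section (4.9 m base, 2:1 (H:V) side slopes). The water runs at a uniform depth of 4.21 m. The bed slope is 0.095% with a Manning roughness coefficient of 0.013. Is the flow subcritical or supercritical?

subcritical

With bottom width b = 4.9 m and side slope z = 2: A = (b + zy)y = (4.9 + 2×4.21)×4.21 = 56.08 m²; P = b + 2y√(1+z²) = 4.9 + 2×4.21×2.236 = 23.73 m.
Hydraulic radius R = A/P = 56.08/23.73 = 2.363 m.
V = (1/n) R^(2/3) √S = (1/0.013) × 2.363^(2/3) × √0.00095 = 4.207 m/s. Hydraulic depth D_h = A/T = 56.08/21.74 = 2.579 m.
Froude number Fr = V/√(g·D_h) = 4.207/√(9.81×2.579) = 0.836, which is less than 1, so the flow is subcritical.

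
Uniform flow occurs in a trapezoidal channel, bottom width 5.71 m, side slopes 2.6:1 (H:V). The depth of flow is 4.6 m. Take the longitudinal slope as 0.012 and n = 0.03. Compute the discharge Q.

Q = 560 m³/s

With bottom width b = 5.71 m and side slope z = 2.6: A = (b + zy)y = (5.71 + 2.6×4.6)×4.6 = 81.28 m²; P = b + 2y√(1+z²) = 5.71 + 2×4.6×2.786 = 31.34 m.
Hydraulic radius R = A/P = 81.28/31.34 = 2.594 m.
Manning's equation: Q = (1/n) A R^(2/3) S^(1/2) = (1/0.03) × 81.28 × 2.594^(2/3) × 0.012^(1/2) = 560 m³/s.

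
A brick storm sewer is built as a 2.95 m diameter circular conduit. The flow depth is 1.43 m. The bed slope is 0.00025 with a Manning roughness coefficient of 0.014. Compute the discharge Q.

Q = 2.99 m³/s

For a circular section of diameter D = 2.95 m at depth y = 1.43 m, the central angle is θ = 2 arccos(1 − 2y/D) = 3.081 rad. Then A = (D²/8)(θ − sin θ) = 3.285 m² and P = Dθ/2 = 4.544 m.
Hydraulic radius R = A/P = 3.285/4.544 = 0.7229 m.
Manning's equation: Q = (1/n) A R^(2/3) S^(1/2) = (1/0.014) × 3.285 × 0.7229^(2/3) × 0.00025^(1/2) = 2.99 m³/s.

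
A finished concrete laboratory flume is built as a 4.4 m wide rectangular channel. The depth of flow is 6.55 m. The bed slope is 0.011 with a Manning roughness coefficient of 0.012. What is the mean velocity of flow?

V = 12.2 m/s

Flow area A = b·y = 4.4 × 6.55 = 28.82 m². Wetted perimeter P = b + 2y = 4.4 + 2×6.55 = 17.5 m.
Hydraulic radius R = A/P = 28.82/17.5 = 1.647 m.
From Manning's equation, V = (1/n) R^(2/3) S^(1/2) = (1/0.012) × 1.647^(2/3) × 0.011^(1/2) = 12.2 m/s.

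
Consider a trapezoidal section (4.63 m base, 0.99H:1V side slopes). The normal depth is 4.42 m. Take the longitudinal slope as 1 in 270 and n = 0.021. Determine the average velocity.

With bottom width b = 4.63 m and side slope z = 0.99: A = (b + zy)y = (4.63 + 0.99×4.42)×4.42 = 39.81 m²; P = b + 2y√(1+z²) = 4.63 + 2×4.42×1.407 = 17.07 m.
Hydraulic radius R = A/P = 39.81/17.07 = 2.332 m.
From Manning's equation, V = (1/n) R^(2/3) S^(1/2) = (1/0.021) × 2.332^(2/3) × 0.003704^(1/2) = 5.1 m/s.

V = 5.1 m/s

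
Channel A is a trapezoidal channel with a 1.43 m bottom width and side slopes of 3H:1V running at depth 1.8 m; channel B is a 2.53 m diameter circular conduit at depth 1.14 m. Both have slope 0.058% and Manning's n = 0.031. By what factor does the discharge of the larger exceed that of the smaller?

Channel A: With bottom width b = 1.43 m and side slope z = 3: A = (b + zy)y = (1.43 + 3×1.8)×1.8 = 12.29 m²; P = b + 2y√(1+z²) = 1.43 + 2×1.8×3.162 = 12.81 m. Hydraulic radius R = A/P = 12.29/12.81 = 0.9594 m. Q_A = (1/0.031)·12.29·0.9594^(2/3)·√0.00058 = 9.291 m³/s.
Channel B: For a circular section of diameter D = 2.53 m at depth y = 1.14 m, the central angle is θ = 2 arccos(1 − 2y/D) = 2.944 rad. Then A = (D²/8)(θ − sin θ) = 2.198 m² and P = Dθ/2 = 3.724 m. Hydraulic radius R = A/P = 2.198/3.724 = 0.5902 m. Q_B = (1/0.031)·2.198·0.5902^(2/3)·√0.00058 = 1.201 m³/s.
The larger discharge is 9.291 m³/s and the smaller is 1.201 m³/s; the ratio is 7.73.

7.73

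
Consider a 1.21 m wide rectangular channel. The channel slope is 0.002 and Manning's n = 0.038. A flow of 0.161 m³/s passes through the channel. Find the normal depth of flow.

y_n = 0.321 m

Manning's equation rearranged: A R^(2/3) = nQ / (1·√S) = 0.038 × 0.161 / (√0.002) = 0.1368.
Try y = 0.406 m: A R^(2/3) = 0.1913 — too large.
Try y = 0.253 m: A R^(2/3) = 0.09701 — too small.
Try y = 0.321 m: A R^(2/3) = 0.1371 — close enough.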